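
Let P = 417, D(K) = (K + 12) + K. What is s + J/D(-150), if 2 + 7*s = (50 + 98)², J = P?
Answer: 2101619/672 ≈ 3127.4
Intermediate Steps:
D(K) = 12 + 2*K (D(K) = (12 + K) + K = 12 + 2*K)
J = 417
s = 21902/7 (s = -2/7 + (50 + 98)²/7 = -2/7 + (⅐)*148² = -2/7 + (⅐)*21904 = -2/7 + 21904/7 = 21902/7 ≈ 3128.9)
s + J/D(-150) = 21902/7 + 417/(12 + 2*(-150)) = 21902/7 + 417/(12 - 300) = 21902/7 + 417/(-288) = 21902/7 + 417*(-1/288) = 21902/7 - 139/96 = 2101619/672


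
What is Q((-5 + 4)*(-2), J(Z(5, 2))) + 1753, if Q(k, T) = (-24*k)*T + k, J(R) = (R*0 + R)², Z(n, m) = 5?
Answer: 555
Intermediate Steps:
J(R) = R² (J(R) = (0 + R)² = R²)
Q(k, T) = k - 24*T*k (Q(k, T) = -24*T*k + k = k - 24*T*k)
Q((-5 + 4)*(-2), J(Z(5, 2))) + 1753 = ((-5 + 4)*(-2))*(1 - 24*5²) + 1753 = (-1*(-2))*(1 - 24*25) + 1753 = 2*(1 - 600) + 1753 = 2*(-599) + 1753 = -1198 + 1753 = 555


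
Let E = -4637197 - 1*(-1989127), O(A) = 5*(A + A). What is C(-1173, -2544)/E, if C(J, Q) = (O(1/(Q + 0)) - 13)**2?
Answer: -273604681/4284534890880 ≈ -6.3859e-5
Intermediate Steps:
O(A) = 10*A (O(A) = 5*(2*A) = 10*A)
E = -2648070 (E = -4637197 + 1989127 = -2648070)
C(J, Q) = (-13 + 10/Q)**2 (C(J, Q) = (10/(Q + 0) - 13)**2 = (10/Q - 13)**2 = (-13 + 10/Q)**2)
C(-1173, -2544)/E = ((-10 + 13*(-2544))**2/(-2544)**2)/(-2648070) = ((-10 - 33072)**2/6471936)*(-1/2648070) = ((1/6471936)*(-33082)**2)*(-1/2648070) = ((1/6471936)*1094418724)*(-1/2648070) = (273604681/1617984)*(-1/2648070) = -273604681/4284534890880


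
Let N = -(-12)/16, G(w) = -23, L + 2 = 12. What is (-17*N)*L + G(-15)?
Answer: -301/2 ≈ -150.50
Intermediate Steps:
L = 10 (L = -2 + 12 = 10)
N = 3/4 (N = -(-12)/16 = -1*(-3/4) = 3/4 ≈ 0.75000)
(-17*N)*L + G(-15) = -17*3/4*10 - 23 = -51/4*10 - 23 = -255/2 - 23 = -301/2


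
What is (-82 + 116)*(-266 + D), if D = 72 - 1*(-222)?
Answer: 952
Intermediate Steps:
D = 294 (D = 72 + 222 = 294)
(-82 + 116)*(-266 + D) = (-82 + 116)*(-266 + 294) = 34*28 = 952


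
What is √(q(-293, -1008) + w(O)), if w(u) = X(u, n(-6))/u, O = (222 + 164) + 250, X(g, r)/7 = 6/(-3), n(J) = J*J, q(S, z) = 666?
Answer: √67346358/318 ≈ 25.807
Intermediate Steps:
n(J) = J²
X(g, r) = -14 (X(g, r) = 7*(6/(-3)) = 7*(6*(-⅓)) = 7*(-2) = -14)
O = 636 (O = 386 + 250 = 636)
w(u) = -14/u
√(q(-293, -1008) + w(O)) = √(666 - 14/636) = √(666 - 14*1/636) = √(666 - 7/318) = √(211781/318) = √67346358/318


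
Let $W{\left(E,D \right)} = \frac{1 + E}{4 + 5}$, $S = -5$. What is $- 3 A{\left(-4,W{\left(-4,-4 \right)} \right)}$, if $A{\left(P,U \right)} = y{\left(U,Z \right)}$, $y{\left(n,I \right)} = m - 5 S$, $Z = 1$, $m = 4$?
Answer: $-87$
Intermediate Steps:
$W{\left(E,D \right)} = \frac{1}{9} + \frac{E}{9}$ ($W{\left(E,D \right)} = \frac{1 + E}{9} = \left(1 + E\right) \frac{1}{9} = \frac{1}{9} + \frac{E}{9}$)
$y{\left(n,I \right)} = 29$ ($y{\left(n,I \right)} = 4 - -25 = 4 + 25 = 29$)
$A{\left(P,U \right)} = 29$
$- 3 A{\left(-4,W{\left(-4,-4 \right)} \right)} = \left(-3\right) 29 = -87$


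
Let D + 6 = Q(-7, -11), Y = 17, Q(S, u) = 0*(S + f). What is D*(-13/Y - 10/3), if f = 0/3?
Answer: 418/17 ≈ 24.588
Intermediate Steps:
f = 0 (f = 0*(⅓) = 0)
Q(S, u) = 0 (Q(S, u) = 0*(S + 0) = 0*S = 0)
D = -6 (D = -6 + 0 = -6)
D*(-13/Y - 10/3) = -6*(-13/17 - 10/3) = -6*(-209/51) = 418/17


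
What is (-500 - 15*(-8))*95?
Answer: -36100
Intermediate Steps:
(-500 - 15*(-8))*95 = (-500 + 120)*95 = -380*95 = -36100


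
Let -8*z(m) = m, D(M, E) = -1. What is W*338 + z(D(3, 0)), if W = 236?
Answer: 638145/8 ≈ 79768.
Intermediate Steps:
z(m) = -m/8
W*338 + z(D(3, 0)) = 236*338 - ⅛*(-1) = 79768 + ⅛ = 638145/8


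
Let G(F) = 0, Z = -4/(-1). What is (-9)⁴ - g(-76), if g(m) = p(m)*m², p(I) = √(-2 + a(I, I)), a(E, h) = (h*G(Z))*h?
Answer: 6561 - 5776*I*√2 ≈ 6561.0 - 8168.5*I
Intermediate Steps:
Z = 4 (Z = -4*(-1) = 4)
a(E, h) = 0 (a(E, h) = (h*0)*h = 0*h = 0)
p(I) = I*√2 (p(I) = √(-2 + 0) = √(-2) = I*√2)
g(m) = I*√2*m² (g(m) = (I*√2)*m² = I*√2*m²)
(-9)⁴ - g(-76) = (-9)⁴ - I*√2*(-76)² = 6561 - I*√2*5776 = 6561 - 5776*I*√2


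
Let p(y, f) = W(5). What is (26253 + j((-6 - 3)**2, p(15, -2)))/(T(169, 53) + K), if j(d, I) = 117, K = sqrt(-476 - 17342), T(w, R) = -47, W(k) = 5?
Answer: -1239390/20027 - 26370*I*sqrt(17818)/20027 ≈ -61.886 - 175.76*I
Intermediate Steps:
p(y, f) = 5
K = I*sqrt(17818) (K = sqrt(-17818) = I*sqrt(17818) ≈ 133.48*I)
(26253 + j((-6 - 3)**2, p(15, -2)))/(T(169, 53) + K) = (26253 + 117)/(-47 + I*sqrt(17818)) = 26370/(-47 + I*sqrt(17818))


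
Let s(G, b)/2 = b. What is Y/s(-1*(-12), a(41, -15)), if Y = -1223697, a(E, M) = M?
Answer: 407899/10 ≈ 40790.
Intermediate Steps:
s(G, b) = 2*b
Y/s(-1*(-12), a(41, -15)) = -1223697/(2*(-15)) = -1223697/(-30) = -1223697*(-1/30) = 407899/10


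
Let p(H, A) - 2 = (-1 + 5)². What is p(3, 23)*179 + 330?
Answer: 3552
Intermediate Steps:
p(H, A) = 18 (p(H, A) = 2 + (-1 + 5)² = 2 + 4² = 2 + 16 = 18)
p(3, 23)*179 + 330 = 18*179 + 330 = 3222 + 330 = 3552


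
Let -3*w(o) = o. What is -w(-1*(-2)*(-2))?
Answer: -4/3 ≈ -1.3333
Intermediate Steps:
w(o) = -o/3
-w(-1*(-2)*(-2)) = -(-1)*-1*(-2)*(-2)/3 = -(-1)*2*(-2)/3 = -(-1)*(-4)/3 = -1*4/3 = -4/3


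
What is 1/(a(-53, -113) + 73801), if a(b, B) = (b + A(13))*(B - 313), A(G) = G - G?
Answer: 1/96379 ≈ 1.0376e-5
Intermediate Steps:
A(G) = 0
a(b, B) = b*(-313 + B) (a(b, B) = (b + 0)*(B - 313) = b*(-313 + B))
1/(a(-53, -113) + 73801) = 1/(-53*(-313 - 113) + 73801) = 1/(-53*(-426) + 73801) = 1/(22578 + 73801) = 1/96379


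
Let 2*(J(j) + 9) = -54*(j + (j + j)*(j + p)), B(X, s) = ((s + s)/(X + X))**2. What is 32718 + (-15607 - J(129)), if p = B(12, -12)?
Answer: 926183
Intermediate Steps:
B(X, s) = s**2/X**2 (B(X, s) = ((2*s)/((2*X)))**2 = ((2*s)*(1/(2*X)))**2 = (s/X)**2 = s**2/X**2)
p = 1 (p = (-12)**2/12**2 = (1/144)*144 = 1)
J(j) = -9 - 27*j - 54*j*(1 + j) (J(j) = -9 + (-54*(j + (j + j)*(j + 1)))/2 = -9 + (-54*(j + (2*j)*(1 + j)))/2 = -9 + (-54*(j + 2*j*(1 + j)))/2 = -9 + (-54*j - 108*j*(1 + j))/2 = -9 + (-27*j - 54*j*(1 + j)) = -9 - 27*j - 54*j*(1 + j))
32718 + (-15607 - J(129)) = 32718 + (-15607 - (-9 - 81*129 - 54*129**2)) = 32718 + (-15607 - (-9 - 10449 - 54*16641)) = 32718 + (-15607 - (-9 - 10449 - 898614)) = 32718 + (-15607 - 1*(-909072)) = 32718 + (-15607 + 909072) = 32718 + 893465 = 926183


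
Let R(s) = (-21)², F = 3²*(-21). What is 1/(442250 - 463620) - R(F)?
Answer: -9424171/21370 ≈ -441.00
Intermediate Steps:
F = -189 (F = 9*(-21) = -189)
R(s) = 441
1/(442250 - 463620) - R(F) = 1/(442250 - 463620) - 1*441 = 1/(-21370) - 441 = -1/21370 - 441 = -9424171/21370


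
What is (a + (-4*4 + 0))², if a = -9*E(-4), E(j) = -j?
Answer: 2704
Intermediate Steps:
a = -36 (a = -(-9)*(-4) = -9*4 = -36)
(a + (-4*4 + 0))² = (-36 + (-4*4 + 0))² = (-36 + (-16 + 0))² = (-36 - 16)² = (-52)² = 2704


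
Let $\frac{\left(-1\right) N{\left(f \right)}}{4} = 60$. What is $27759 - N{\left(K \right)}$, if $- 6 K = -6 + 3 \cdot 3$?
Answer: $27999$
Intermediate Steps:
$K = - \frac{1}{2}$ ($K = - \frac{-6 + 3 \cdot 3}{6} = - \frac{-6 + 9}{6} = \left(- \frac{1}{6}\right) 3 = - \frac{1}{2} \approx -0.5$)
$N{\left(f \right)} = -240$ ($N{\left(f \right)} = \left(-4\right) 60 = -240$)
$27759 - N{\left(K \right)} = 27759 - -240 = 27759 + 240 = 27999$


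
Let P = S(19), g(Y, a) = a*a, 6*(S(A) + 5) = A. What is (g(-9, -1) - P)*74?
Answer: 629/3 ≈ 209.67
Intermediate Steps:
S(A) = -5 + A/6
g(Y, a) = a²
P = -11/6 (P = -5 + (⅙)*19 = -5 + 19/6 = -11/6 ≈ -1.8333)
(g(-9, -1) - P)*74 = ((-1)² - 1*(-11/6))*74 = (1 + 11/6)*74 = (17/6)*74 = 629/3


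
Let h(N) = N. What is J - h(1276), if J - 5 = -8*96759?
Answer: -775343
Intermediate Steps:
J = -774067 (J = 5 - 8*96759 = 5 - 774072 = -774067)
J - h(1276) = -774067 - 1*1276 = -774067 - 1276 = -775343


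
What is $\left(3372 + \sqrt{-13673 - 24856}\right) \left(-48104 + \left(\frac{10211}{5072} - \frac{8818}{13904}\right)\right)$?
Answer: $- \frac{178729128055017}{1101892} - \frac{636046719057 i \sqrt{4281}}{4407568} \approx -1.622 \cdot 10^{8} - 9.442 \cdot 10^{6} i$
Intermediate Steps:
$\left(3372 + \sqrt{-13673 - 24856}\right) \left(-48104 + \left(\frac{10211}{5072} - \frac{8818}{13904}\right)\right) = \left(3372 + \sqrt{-38529}\right) \left(-48104 + \left(10211 \cdot \frac{1}{5072} - \frac{4409}{6952}\right)\right) = \left(3372 + 3 i \sqrt{4281}\right) \left(-48104 + \left(\frac{10211}{5072} - \frac{4409}{6952}\right)\right) = \left(3372 + 3 i \sqrt{4281}\right) \left(-48104 + \frac{6078053}{4407568}\right) = \left(3372 + 3 i \sqrt{4281}\right) \left(- \frac{212015573019}{4407568}\right) = - \frac{178729128055017}{1101892} - \frac{636046719057 i \sqrt{4281}}{4407568}$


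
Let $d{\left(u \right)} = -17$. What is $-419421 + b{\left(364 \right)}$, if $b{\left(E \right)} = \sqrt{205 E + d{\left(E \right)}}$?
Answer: $-419421 + \sqrt{74603} \approx -4.1915 \cdot 10^{5}$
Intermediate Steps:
$b{\left(E \right)} = \sqrt{-17 + 205 E}$ ($b{\left(E \right)} = \sqrt{205 E - 17} = \sqrt{-17 + 205 E}$)
$-419421 + b{\left(364 \right)} = -419421 + \sqrt{-17 + 205 \cdot 364} = -419421 + \sqrt{-17 + 74620} = -419421 + \sqrt{74603}$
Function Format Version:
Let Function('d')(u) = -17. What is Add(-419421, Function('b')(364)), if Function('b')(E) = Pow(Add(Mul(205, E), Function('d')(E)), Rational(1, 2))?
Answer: Add(-419421, Pow(74603, Rational(1, 2))) ≈ -4.1915e+5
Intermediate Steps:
Function('b')(E) = Pow(Add(-17, Mul(205, E)), Rational(1, 2)) (Function('b')(E) = Pow(Add(Mul(205, E), -17), Rational(1, 2)) = Pow(Add(-17, Mul(205, E)), Rational(1, 2)))
Add(-419421, Function('b')(364)) = Add(-419421, Pow(Add(-17, Mul(205, 364)), Rational(1, 2))) = Add(-419421, Pow(Add(-17, 74620), Rational(1, 2))) = Add(-419421, Pow(74603, Rational(1, 2)))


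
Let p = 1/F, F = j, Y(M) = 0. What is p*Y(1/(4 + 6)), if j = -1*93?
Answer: 0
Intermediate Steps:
j = -93
F = -93
p = -1/93 (p = 1/(-93) = -1/93 ≈ -0.010753)
p*Y(1/(4 + 6)) = -1/93*0 = 0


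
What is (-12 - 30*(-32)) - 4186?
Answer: -3238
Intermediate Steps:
(-12 - 30*(-32)) - 4186 = (-12 + 960) - 4186 = 948 - 4186 = -3238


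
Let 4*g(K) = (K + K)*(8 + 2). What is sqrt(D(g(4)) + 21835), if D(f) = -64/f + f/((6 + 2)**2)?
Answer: sqrt(8732845)/20 ≈ 147.76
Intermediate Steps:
g(K) = 5*K (g(K) = ((K + K)*(8 + 2))/4 = ((2*K)*10)/4 = (20*K)/4 = 5*K)
D(f) = -64/f + f/64 (D(f) = -64/f + f/(8**2) = -64/f + f/64)
sqrt(D(g(4)) + 21835) = sqrt((-64/(5*4) + (5*4)/64) + 21835) = sqrt((-64/20 + (1/64)*20) + 21835) = sqrt((-64*1/20 + 5/16) + 21835) = sqrt((-16/5 + 5/16) + 21835) = sqrt(-231/80 + 21835) = sqrt(1746569/80) = sqrt(8732845)/20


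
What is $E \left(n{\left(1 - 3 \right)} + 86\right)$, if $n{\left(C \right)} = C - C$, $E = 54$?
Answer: $4644$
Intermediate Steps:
$n{\left(C \right)} = 0$
$E \left(n{\left(1 - 3 \right)} + 86\right) = 54 \left(0 + 86\right) = 54 \cdot 86 = 4644$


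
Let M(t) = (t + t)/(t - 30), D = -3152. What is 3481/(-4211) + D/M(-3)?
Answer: -73005377/4211 ≈ -17337.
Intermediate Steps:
M(t) = 2*t/(-30 + t) (M(t) = (2*t)/(-30 + t) = 2*t/(-30 + t))
3481/(-4211) + D/M(-3) = 3481/(-4211) - 3152/(2*(-3)/(-30 - 3)) = 3481*(-1/4211) - 3152/(2*(-3)/(-33)) = -3481/4211 - 3152/(2*(-3)*(-1/33)) = -3481/4211 - 3152/2/11 = -3481/4211 - 3152*11/2 = -3481/4211 - 17336 = -73005377/4211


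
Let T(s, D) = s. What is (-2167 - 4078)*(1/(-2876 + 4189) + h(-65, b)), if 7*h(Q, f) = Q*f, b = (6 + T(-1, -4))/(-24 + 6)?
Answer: -2665684495/165438 ≈ -16113.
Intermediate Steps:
b = -5/18 (b = (6 - 1)/(-24 + 6) = 5/(-18) = 5*(-1/18) = -5/18 ≈ -0.27778)
h(Q, f) = Q*f/7 (h(Q, f) = (Q*f)/7 = Q*f/7)
(-2167 - 4078)*(1/(-2876 + 4189) + h(-65, b)) = (-2167 - 4078)*(1/(-2876 + 4189) + (⅐)*(-65)*(-5/18)) = -6245*(1/1313 + 325/126) = -6245*426851/165438 = -2665684495/165438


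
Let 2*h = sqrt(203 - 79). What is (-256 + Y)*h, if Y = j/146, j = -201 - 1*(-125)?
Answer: -18726*sqrt(31)/73 ≈ -1428.2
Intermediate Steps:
j = -76 (j = -201 + 125 = -76)
h = sqrt(31) (h = sqrt(203 - 79)/2 = sqrt(124)/2 = (2*sqrt(31))/2 = sqrt(31) ≈ 5.5678)
Y = -38/73 (Y = -76/146 = -76*1/146 = -38/73 ≈ -0.52055)
(-256 + Y)*h = (-256 - 38/73)*sqrt(31) = -18726*sqrt(31)/73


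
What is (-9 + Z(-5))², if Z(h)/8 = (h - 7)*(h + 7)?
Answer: 40401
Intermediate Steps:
Z(h) = 8*(-7 + h)*(7 + h) (Z(h) = 8*((h - 7)*(h + 7)) = 8*((-7 + h)*(7 + h)) = 8*(-7 + h)*(7 + h))
(-9 + Z(-5))² = (-9 + (-392 + 8*(-5)²))² = (-9 + (-392 + 8*25))² = (-9 + (-392 + 200))² = (-9 - 192)² = (-201)² = 40401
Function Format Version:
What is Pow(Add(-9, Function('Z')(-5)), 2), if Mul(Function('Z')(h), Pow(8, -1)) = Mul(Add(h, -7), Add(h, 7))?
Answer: 40401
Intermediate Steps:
Function('Z')(h) = Mul(8, Add(-7, h), Add(7, h)) (Function('Z')(h) = Mul(8, Mul(Add(h, -7), Add(h, 7))) = Mul(8, Mul(Add(-7, h), Add(7, h))) = Mul(8, Add(-7, h), Add(7, h)))
Pow(Add(-9, Function('Z')(-5)), 2) = Pow(Add(-9, Add(-392, Mul(8, Pow(-5, 2)))), 2) = Pow(Add(-9, Add(-392, Mul(8, 25))), 2) = Pow(Add(-9, Add(-392, 200)), 2) = Pow(Add(-9, -192), 2) = Pow(-201, 2) = 40401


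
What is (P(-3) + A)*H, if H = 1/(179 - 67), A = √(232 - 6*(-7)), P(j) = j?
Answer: -3/112 + √274/112 ≈ 0.12101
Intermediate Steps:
A = √274 (A = √(232 + 42) = √274 ≈ 16.553)
H = 1/112 ≈ 0.0089286
(P(-3) + A)*H = (-3 + √274)*(1/112) = -3/112 + √274/112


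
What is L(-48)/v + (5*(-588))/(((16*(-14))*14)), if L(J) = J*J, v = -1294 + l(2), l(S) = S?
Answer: -4371/5168 ≈ -0.84578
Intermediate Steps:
v = -1292 (v = -1294 + 2 = -1292)
L(J) = J²
L(-48)/v + (5*(-588))/(((16*(-14))*14)) = (-48)²/(-1292) + (5*(-588))/(((16*(-14))*14)) = 2304*(-1/1292) - 2940/((-224*14)) = -576/323 - 2940/(-3136) = -576/323 - 2940*(-1/3136) = -576/323 + 15/16 = -4371/5168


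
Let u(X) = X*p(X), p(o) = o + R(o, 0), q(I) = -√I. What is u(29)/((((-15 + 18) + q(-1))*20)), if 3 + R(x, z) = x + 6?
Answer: 5307/200 + 1769*I/200 ≈ 26.535 + 8.845*I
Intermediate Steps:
R(x, z) = 3 + x (R(x, z) = -3 + (x + 6) = -3 + (6 + x) = 3 + x)
p(o) = 3 + 2*o (p(o) = o + (3 + o) = 3 + 2*o)
u(X) = X*(3 + 2*X)
u(29)/((((-15 + 18) + q(-1))*20)) = (29*(3 + 2*29))/((((-15 + 18) - √(-1))*20)) = (29*(3 + 58))/(((3 - I)*20)) = (29*61)/(60 - 20*I) = 1769*((60 + 20*I)/4000) = 1769*(60 + 20*I)/4000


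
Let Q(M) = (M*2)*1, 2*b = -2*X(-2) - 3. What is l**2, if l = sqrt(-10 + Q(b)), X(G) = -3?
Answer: -7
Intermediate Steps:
b = 3/2 (b = (-2*(-3) - 3)/2 = (6 - 3)/2 = (1/2)*3 = 3/2 ≈ 1.5000)
Q(M) = 2*M (Q(M) = (2*M)*1 = 2*M)
l = I*sqrt(7) (l = sqrt(-10 + 2*(3/2)) = sqrt(-10 + 3) = sqrt(-7) = I*sqrt(7) ≈ 2.6458*I)
l**2 = (I*sqrt(7))**2 = -7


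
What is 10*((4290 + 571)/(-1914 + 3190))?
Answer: 24305/638 ≈ 38.096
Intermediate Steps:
10*((4290 + 571)/(-1914 + 3190)) = 10*(4861/1276) = 24305/638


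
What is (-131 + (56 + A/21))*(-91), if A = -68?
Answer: 21359/3 ≈ 7119.7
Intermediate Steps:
(-131 + (56 + A/21))*(-91) = (-131 + (56 - 68/21))*(-91) = (-131 + 1108/21)*(-91) = -1643/21*(-91) = 21359/3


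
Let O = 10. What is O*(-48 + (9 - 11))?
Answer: -500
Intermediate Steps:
O*(-48 + (9 - 11)) = 10*(-48 + (9 - 11)) = 10*(-48 - 2) = 10*(-50) = -500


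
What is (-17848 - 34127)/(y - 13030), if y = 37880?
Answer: -297/142 ≈ -2.0915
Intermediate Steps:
(-17848 - 34127)/(y - 13030) = (-17848 - 34127)/(37880 - 13030) = -51975/24850 = -51975*1/24850 = -297/142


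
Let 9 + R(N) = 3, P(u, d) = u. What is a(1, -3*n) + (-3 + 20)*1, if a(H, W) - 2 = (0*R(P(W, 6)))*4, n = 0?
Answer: 19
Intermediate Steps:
R(N) = -6 (R(N) = -9 + 3 = -6)
a(H, W) = 2 (a(H, W) = 2 + (0*(-6))*4 = 2 + 0*4 = 2 + 0 = 2)
a(1, -3*n) + (-3 + 20)*1 = 2 + (-3 + 20)*1 = 2 + 17*1 = 2 + 17 = 19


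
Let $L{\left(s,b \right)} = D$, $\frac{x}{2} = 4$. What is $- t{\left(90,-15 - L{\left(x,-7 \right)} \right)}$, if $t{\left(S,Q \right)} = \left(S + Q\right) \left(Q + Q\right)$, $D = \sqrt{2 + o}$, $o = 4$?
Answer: $2238 + 120 \sqrt{6} \approx 2531.9$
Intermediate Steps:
$x = 8$ ($x = 2 \cdot 4 = 8$)
$D = \sqrt{6}$ ($D = \sqrt{2 + 4} = \sqrt{6} \approx 2.4495$)
$L{\left(s,b \right)} = \sqrt{6}$
$t{\left(S,Q \right)} = 2 Q \left(Q + S\right)$ ($t{\left(S,Q \right)} = \left(Q + S\right) 2 Q = 2 Q \left(Q + S\right)$)
$- t{\left(90,-15 - L{\left(x,-7 \right)} \right)} = - 2 \left(-15 - \sqrt{6}\right) \left(\left(-15 - \sqrt{6}\right) + 90\right) = - 2 \left(-15 - \sqrt{6}\right) \left(75 - \sqrt{6}\right)$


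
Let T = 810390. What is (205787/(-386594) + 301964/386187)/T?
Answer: 5323600921/17284180498320060 ≈ 3.0800e-7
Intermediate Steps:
(205787/(-386594) + 301964/386187)/T = (205787/(-386594) + 301964/386187)/810390 = (205787*(-1/386594) + 301964*(1/386187))*(1/810390) = (-205787/386594 + 301964/386187)*(1/810390) = (37265206447/149297577078)*(1/810390) = 5323600921/17284180498320060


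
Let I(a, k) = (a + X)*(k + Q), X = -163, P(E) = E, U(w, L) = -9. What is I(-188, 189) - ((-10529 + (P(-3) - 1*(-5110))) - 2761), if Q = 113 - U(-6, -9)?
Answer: -100978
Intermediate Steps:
Q = 122 (Q = 113 - 1*(-9) = 113 + 9 = 122)
I(a, k) = (-163 + a)*(122 + k) (I(a, k) = (a - 163)*(k + 122) = (-163 + a)*(122 + k))
I(-188, 189) - ((-10529 + (P(-3) - 1*(-5110))) - 2761) = (-19886 - 163*189 + 122*(-188) - 188*189) - ((-10529 + (-3 - 1*(-5110))) - 2761) = (-19886 - 30807 - 22936 - 35532) - ((-10529 + (-3 + 5110)) - 2761) = -109161 - ((-10529 + 5107) - 2761) = -109161 - (-5422 - 2761) = -109161 - 1*(-8183) = -109161 + 8183 = -100978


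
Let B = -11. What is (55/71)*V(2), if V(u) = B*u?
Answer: -1210/71 ≈ -17.042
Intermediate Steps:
V(u) = -11*u
(55/71)*V(2) = (55/71)*(-11*2) = (55*(1/71))*(-22) = (55/71)*(-22) = -1210/71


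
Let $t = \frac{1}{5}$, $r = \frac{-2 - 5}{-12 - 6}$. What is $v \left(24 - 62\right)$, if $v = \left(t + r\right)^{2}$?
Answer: $- \frac{53371}{4050} \approx -13.178$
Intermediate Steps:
$r = \frac{7}{18}$ ($r = - \frac{7}{-18} = \left(-7\right) \left(- \frac{1}{18}\right) = \frac{7}{18} \approx 0.38889$)
$t = \frac{1}{5} \approx 0.2$
$v = \frac{2809}{8100}$ ($v = \left(\frac{1}{5} + \frac{7}{18}\right)^{2} = \left(\frac{53}{90}\right)^{2} = \frac{2809}{8100} \approx 0.34679$)
$v \left(24 - 62\right) = \frac{2809 \left(24 - 62\right)}{8100} = \frac{2809}{8100} \left(-38\right) = - \frac{53371}{4050}$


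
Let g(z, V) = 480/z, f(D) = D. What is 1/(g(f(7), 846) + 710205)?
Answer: 7/4971915 ≈ 1.4079e-6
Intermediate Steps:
1/(g(f(7), 846) + 710205) = 1/(480/7 + 710205) = 1/(4971915/7) = 7/4971915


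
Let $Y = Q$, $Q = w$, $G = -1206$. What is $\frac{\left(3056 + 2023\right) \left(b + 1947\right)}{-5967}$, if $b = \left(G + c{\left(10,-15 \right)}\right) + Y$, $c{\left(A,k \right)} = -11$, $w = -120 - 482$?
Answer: $- \frac{216704}{1989} \approx -108.95$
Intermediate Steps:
$w = -602$ ($w = -120 - 482 = -602$)
$Q = -602$
$Y = -602$
$b = -1819$ ($b = \left(-1206 - 11\right) - 602 = -1217 - 602 = -1819$)
$\frac{\left(3056 + 2023\right) \left(b + 1947\right)}{-5967} = \frac{\left(3056 + 2023\right) \left(-1819 + 1947\right)}{-5967} = 5079 \cdot 128 \left(- \frac{1}{5967}\right) = 650112 \left(- \frac{1}{5967}\right) = - \frac{216704}{1989}$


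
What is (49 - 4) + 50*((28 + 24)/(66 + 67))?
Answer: 8585/133 ≈ 64.549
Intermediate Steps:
(49 - 4) + 50*((28 + 24)/(66 + 67)) = 45 + 50*(52/133) = 45 + 2600/133 = 8585/133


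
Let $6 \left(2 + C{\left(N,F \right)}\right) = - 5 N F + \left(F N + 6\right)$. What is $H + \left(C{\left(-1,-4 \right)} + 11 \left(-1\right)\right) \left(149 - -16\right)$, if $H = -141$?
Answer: $-2561$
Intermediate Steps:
$C{\left(N,F \right)} = -1 - \frac{2 F N}{3}$ ($C{\left(N,F \right)} = -2 + \frac{- 5 N F + \left(F N + 6\right)}{6} = -2 + \frac{- 5 F N + \left(6 + F N\right)}{6} = -2 + \frac{6 - 4 F N}{6} = -2 - \left(-1 + \frac{2 F N}{3}\right) = -1 - \frac{2 F N}{3}$)
$H + \left(C{\left(-1,-4 \right)} + 11 \left(-1\right)\right) \left(149 - -16\right) = -141 + \left(\left(-1 - \left(- \frac{8}{3}\right) \left(-1\right)\right) + 11 \left(-1\right)\right) \left(149 - -16\right) = -141 + \left(\left(-1 - \frac{8}{3}\right) - 11\right) \left(149 + 16\right) = -141 + \left(- \frac{11}{3} - 11\right) 165 = -141 - 2420 = -2561$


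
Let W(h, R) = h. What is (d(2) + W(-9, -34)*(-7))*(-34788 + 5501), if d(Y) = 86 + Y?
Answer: -4422337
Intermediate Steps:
(d(2) + W(-9, -34)*(-7))*(-34788 + 5501) = ((86 + 2) - 9*(-7))*(-34788 + 5501) = (88 + 63)*(-29287) = 151*(-29287) = -4422337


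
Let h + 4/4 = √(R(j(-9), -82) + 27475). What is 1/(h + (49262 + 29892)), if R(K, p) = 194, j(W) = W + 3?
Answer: 79153/6265169740 - √27669/6265169740 ≈ 1.2607e-5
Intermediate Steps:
j(W) = 3 + W
h = -1 + √27669 (h = -1 + √(194 + 27475) = -1 + √27669 ≈ 165.34)
1/(h + (49262 + 29892)) = 1/((-1 + √27669) + (49262 + 29892)) = 1/((-1 + √27669) + 79154) = 1/(79153 + √27669)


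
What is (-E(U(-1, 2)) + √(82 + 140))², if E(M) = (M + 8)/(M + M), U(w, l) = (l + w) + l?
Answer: 8113/36 - 11*√222/3 ≈ 170.73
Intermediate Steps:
U(w, l) = w + 2*l
E(M) = (8 + M)/(2*M) (E(M) = (8 + M)/((2*M)) = (8 + M)*(1/(2*M)) = (8 + M)/(2*M))
(-E(U(-1, 2)) + √(82 + 140))² = (-(8 + (-1 + 2*2))/(2*(-1 + 2*2)) + √(82 + 140))² = (-(8 + (-1 + 4))/(2*(-1 + 4)) + √222)² = (-(8 + 3)/(2*3) + √222)² = (-11/(2*3) + √222)² = (-1*11/6 + √222)² = (-11/6 + √222)²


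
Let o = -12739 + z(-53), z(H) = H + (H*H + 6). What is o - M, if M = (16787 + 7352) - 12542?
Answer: -21574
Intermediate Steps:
z(H) = 6 + H + H**2 (z(H) = H + (H**2 + 6) = H + (6 + H**2) = 6 + H + H**2)
M = 11597 (M = 24139 - 12542 = 11597)
o = -9977 (o = -12739 + (6 - 53 + (-53)**2) = -12739 + (6 - 53 + 2809) = -12739 + 2762 = -9977)
o - M = -9977 - 1*11597 = -9977 - 11597 = -21574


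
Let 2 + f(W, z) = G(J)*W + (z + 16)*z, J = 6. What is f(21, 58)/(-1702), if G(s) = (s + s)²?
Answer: -159/37 ≈ -4.2973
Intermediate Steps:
G(s) = 4*s² (G(s) = (2*s)² = 4*s²)
f(W, z) = -2 + 144*W + z*(16 + z) (f(W, z) = -2 + ((4*6²)*W + (z + 16)*z) = -2 + ((4*36)*W + (16 + z)*z) = -2 + (144*W + z*(16 + z)) = -2 + 144*W + z*(16 + z))
f(21, 58)/(-1702) = (-2 + 58² + 16*58 + 144*21)/(-1702) = (-2 + 3364 + 928 + 3024)*(-1/1702) = 7314*(-1/1702) = -159/37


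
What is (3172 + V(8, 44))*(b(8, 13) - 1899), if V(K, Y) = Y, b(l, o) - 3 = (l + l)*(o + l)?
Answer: -5016960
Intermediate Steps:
b(l, o) = 3 + 2*l*(l + o) (b(l, o) = 3 + (l + l)*(o + l) = 3 + (2*l)*(l + o) = 3 + 2*l*(l + o))
(3172 + V(8, 44))*(b(8, 13) - 1899) = (3172 + 44)*((3 + 2*8**2 + 2*8*13) - 1899) = 3216*((3 + 2*64 + 208) - 1899) = 3216*((3 + 128 + 208) - 1899) = 3216*(339 - 1899) = 3216*(-1560) = -5016960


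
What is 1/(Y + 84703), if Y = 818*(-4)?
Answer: 1/81431 ≈ 1.2280e-5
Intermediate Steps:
Y = -3272
1/(Y + 84703) = 1/(-3272 + 84703) = 1/81431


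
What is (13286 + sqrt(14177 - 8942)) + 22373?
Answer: 35659 + sqrt(5235) ≈ 35731.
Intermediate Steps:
(13286 + sqrt(14177 - 8942)) + 22373 = (13286 + sqrt(5235)) + 22373 = 35659 + sqrt(5235)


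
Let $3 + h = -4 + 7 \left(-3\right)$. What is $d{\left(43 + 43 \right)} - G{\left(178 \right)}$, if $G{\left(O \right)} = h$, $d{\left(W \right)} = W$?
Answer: $114$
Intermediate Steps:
$h = -28$ ($h = -3 + \left(-4 + 7 \left(-3\right)\right) = -3 - 25 = -28$)
$G{\left(O \right)} = -28$
$d{\left(43 + 43 \right)} - G{\left(178 \right)} = \left(43 + 43\right) - -28 = 86 + 28 = 114$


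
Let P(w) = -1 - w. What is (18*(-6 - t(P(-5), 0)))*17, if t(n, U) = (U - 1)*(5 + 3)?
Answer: 612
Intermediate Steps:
t(n, U) = -8 + 8*U (t(n, U) = (-1 + U)*8 = -8 + 8*U)
(18*(-6 - t(P(-5), 0)))*17 = (18*(-6 - (-8 + 8*0)))*17 = (18*(-6 - (-8 + 0)))*17 = (18*(-6 - 1*(-8)))*17 = (18*(-6 + 8))*17 = (18*2)*17 = 36*17 = 612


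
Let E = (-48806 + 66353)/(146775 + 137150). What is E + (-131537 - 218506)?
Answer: -99385941228/283925 ≈ -3.5004e+5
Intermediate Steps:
E = 17547/283925 ≈ 0.061802
E + (-131537 - 218506) = 17547/283925 + (-131537 - 218506) = 17547/283925 - 350043 = -99385941228/283925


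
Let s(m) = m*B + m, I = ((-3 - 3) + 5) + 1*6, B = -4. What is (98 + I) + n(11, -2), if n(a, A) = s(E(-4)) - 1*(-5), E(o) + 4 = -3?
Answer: 129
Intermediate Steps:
E(o) = -7 (E(o) = -4 - 3 = -7)
I = 5 (I = (-6 + 5) + 6 = -1 + 6 = 5)
s(m) = -3*m (s(m) = m*(-4) + m = -4*m + m = -3*m)
n(a, A) = 26 (n(a, A) = -3*(-7) - 1*(-5) = 21 + 5 = 26)
(98 + I) + n(11, -2) = (98 + 5) + 26 = 103 + 26 = 129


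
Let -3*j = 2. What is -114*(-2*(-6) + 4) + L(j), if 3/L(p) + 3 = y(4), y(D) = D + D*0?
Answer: -1821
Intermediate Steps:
j = -⅔ (j = -⅓*2 = -⅔ ≈ -0.66667)
y(D) = D (y(D) = D + 0 = D)
L(p) = 3 (L(p) = 3/(-3 + 4) = 3/1 = 3*1 = 3)
-114*(-2*(-6) + 4) + L(j) = -114*(-2*(-6) + 4) + 3 = -114*(12 + 4) + 3 = -114*16 + 3 = -1824 + 3 = -1821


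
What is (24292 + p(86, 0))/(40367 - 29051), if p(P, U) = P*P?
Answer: 7922/2829 ≈ 2.8003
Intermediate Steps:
p(P, U) = P²
(24292 + p(86, 0))/(40367 - 29051) = (24292 + 86²)/(40367 - 29051) = (24292 + 7396)/11316 = 31688*(1/11316) = 7922/2829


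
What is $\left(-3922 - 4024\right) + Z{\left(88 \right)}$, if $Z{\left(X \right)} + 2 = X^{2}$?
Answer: $-204$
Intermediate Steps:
$Z{\left(X \right)} = -2 + X^{2}$
$\left(-3922 - 4024\right) + Z{\left(88 \right)} = \left(-3922 - 4024\right) - \left(2 - 88^{2}\right) = -7946 + \left(-2 + 7744\right) = -7946 + 7742 = -204$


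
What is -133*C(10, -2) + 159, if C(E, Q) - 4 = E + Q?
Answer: -1437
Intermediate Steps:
C(E, Q) = 4 + E + Q (C(E, Q) = 4 + (E + Q) = 4 + E + Q)
-133*C(10, -2) + 159 = -133*(4 + 10 - 2) + 159 = -133*12 + 159 = -1596 + 159 = -1437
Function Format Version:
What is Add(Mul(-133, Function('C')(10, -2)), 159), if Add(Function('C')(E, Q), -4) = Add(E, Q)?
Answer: -1437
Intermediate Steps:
Function('C')(E, Q) = Add(4, E, Q) (Function('C')(E, Q) = Add(4, Add(E, Q)) = Add(4, E, Q))
Add(Mul(-133, Function('C')(10, -2)), 159) = Add(Mul(-133, Add(4, 10, -2)), 159) = Add(Mul(-133, 12), 159) = Add(-1596, 159) = -1437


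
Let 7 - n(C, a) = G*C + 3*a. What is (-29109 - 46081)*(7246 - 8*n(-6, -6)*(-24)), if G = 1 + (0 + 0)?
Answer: -992357620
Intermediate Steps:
G = 1 (G = 1 + 0 = 1)
n(C, a) = 7 - C - 3*a (n(C, a) = 7 - (1*C + 3*a) = 7 - (C + 3*a) = 7 + (-C - 3*a) = 7 - C - 3*a)
(-29109 - 46081)*(7246 - 8*n(-6, -6)*(-24)) = (-29109 - 46081)*(7246 - 8*(7 - 1*(-6) - 3*(-6))*(-24)) = -75190*(7246 - 8*(7 + 6 + 18)*(-24)) = -75190*(7246 - 8*31*(-24)) = -75190*(7246 - 248*(-24)) = -75190*(7246 + 5952) = -75190*13198 = -992357620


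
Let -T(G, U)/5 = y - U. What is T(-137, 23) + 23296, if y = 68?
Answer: 23071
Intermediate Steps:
T(G, U) = -340 + 5*U (T(G, U) = -5*(68 - U) = -340 + 5*U)
T(-137, 23) + 23296 = (-340 + 5*23) + 23296 = (-340 + 115) + 23296 = -225 + 23296 = 23071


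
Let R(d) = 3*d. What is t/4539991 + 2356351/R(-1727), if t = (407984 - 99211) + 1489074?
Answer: -10688497687534/23521693371 ≈ -454.41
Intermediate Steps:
t = 1797847 (t = 308773 + 1489074 = 1797847)
t/4539991 + 2356351/R(-1727) = 1797847/4539991 + 2356351/((3*(-1727))) = 1797847*(1/4539991) + 2356351/(-5181) = 1797847/4539991 + 2356351*(-1/5181) = 1797847/4539991 - 2356351/5181 = -10688497687534/23521693371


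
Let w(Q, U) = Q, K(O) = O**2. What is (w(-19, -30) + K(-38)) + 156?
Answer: 1581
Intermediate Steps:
(w(-19, -30) + K(-38)) + 156 = (-19 + (-38)**2) + 156 = (-19 + 1444) + 156 = 1425 + 156 = 1581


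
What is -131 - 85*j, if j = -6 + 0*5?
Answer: 379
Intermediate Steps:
j = -6 (j = -6 + 0 = -6)
-131 - 85*j = -131 - 85*(-6) = -131 + 510 = 379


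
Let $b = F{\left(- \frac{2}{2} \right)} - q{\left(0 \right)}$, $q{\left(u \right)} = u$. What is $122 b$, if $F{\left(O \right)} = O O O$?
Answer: $-122$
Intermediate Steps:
$F{\left(O \right)} = O^{3}$ ($F{\left(O \right)} = O^{2} O = O^{3}$)
$b = -1$ ($b = \left(- \frac{2}{2}\right)^{3} - 0 = \left(\left(-2\right) \frac{1}{2}\right)^{3} + 0 = \left(-1\right)^{3} + 0 = -1 + 0 = -1$)
$122 b = 122 \left(-1\right) = -122$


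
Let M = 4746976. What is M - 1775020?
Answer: 2971956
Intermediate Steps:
M - 1775020 = 4746976 - 1775020 = 2971956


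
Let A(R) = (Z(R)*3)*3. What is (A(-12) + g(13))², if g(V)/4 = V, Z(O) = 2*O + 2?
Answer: 21316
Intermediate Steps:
Z(O) = 2 + 2*O
g(V) = 4*V
A(R) = 18 + 18*R (A(R) = ((2 + 2*R)*3)*3 = (6 + 6*R)*3 = 18 + 18*R)
(A(-12) + g(13))² = ((18 + 18*(-12)) + 4*13)² = ((18 - 216) + 52)² = (-198 + 52)² = (-146)² = 21316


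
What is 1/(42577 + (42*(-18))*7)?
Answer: 1/37285 ≈ 2.6820e-5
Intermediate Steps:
1/(42577 + (42*(-18))*7) = 1/(42577 - 756*7) = 1/(42577 - 5292) = 1/37285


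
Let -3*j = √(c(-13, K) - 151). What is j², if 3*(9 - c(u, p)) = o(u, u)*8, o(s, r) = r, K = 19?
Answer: -322/27 ≈ -11.926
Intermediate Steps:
c(u, p) = 9 - 8*u/3 (c(u, p) = 9 - u*8/3 = 9 - 8*u/3)
j = -I*√966/9 (j = -√((9 - 8/3*(-13)) - 151)/3 = -√((9 + 104/3) - 151)/3 = -√(131/3 - 151)/3 = -I*√966/9 ≈ -3.4534*I)
j² = (-I*√966/9)² = -322/27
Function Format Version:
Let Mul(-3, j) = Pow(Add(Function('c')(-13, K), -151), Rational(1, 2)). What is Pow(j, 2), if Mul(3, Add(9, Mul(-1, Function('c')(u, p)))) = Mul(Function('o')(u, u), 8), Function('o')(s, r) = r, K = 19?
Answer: Rational(-322, 27) ≈ -11.926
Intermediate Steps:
Function('c')(u, p) = Add(9, Mul(Rational(-8, 3), u)) (Function('c')(u, p) = Add(9, Mul(Rational(-1, 3), Mul(u, 8))) = Add(9, Mul(Rational(-1, 3), Mul(8, u))) = Add(9, Mul(Rational(-8, 3), u)))
j = Mul(Rational(-1, 9), I, Pow(966, Rational(1, 2))) (j = Mul(Rational(-1, 3), Pow(Add(Add(9, Mul(Rational(-8, 3), -13)), -151), Rational(1, 2))) = Mul(Rational(-1, 3), Pow(Add(Add(9, Rational(104, 3)), -151), Rational(1, 2))) = Mul(Rational(-1, 3), Pow(Add(Rational(131, 3), -151), Rational(1, 2))) = Mul(Rational(-1, 3), Pow(Rational(-322, 3), Rational(1, 2))) = Mul(Rational(-1, 3), Mul(Rational(1, 3), I, Pow(966, Rational(1, 2)))) = Mul(Rational(-1, 9), I, Pow(966, Rational(1, 2))) ≈ Mul(-3.4534, I))
Pow(j, 2) = Pow(Mul(Rational(-1, 9), I, Pow(966, Rational(1, 2))), 2) = Rational(-322, 27)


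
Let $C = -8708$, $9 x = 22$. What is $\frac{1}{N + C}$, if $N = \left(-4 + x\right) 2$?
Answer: $- \frac{9}{78400} \approx -0.0001148$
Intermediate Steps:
$x = \frac{22}{9}$ ($x = \frac{1}{9} \cdot 22 = \frac{22}{9} \approx 2.4444$)
$N = - \frac{28}{9}$ ($N = \left(-4 + \frac{22}{9}\right) 2 = \left(- \frac{14}{9}\right) 2 = - \frac{28}{9} \approx -3.1111$)
$\frac{1}{N + C} = \frac{1}{- \frac{28}{9} - 8708} = \frac{1}{- \frac{78400}{9}} = - \frac{9}{78400}$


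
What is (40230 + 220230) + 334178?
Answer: 594638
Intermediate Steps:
(40230 + 220230) + 334178 = 260460 + 334178 = 594638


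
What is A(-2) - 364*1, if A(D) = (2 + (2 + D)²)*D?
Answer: -368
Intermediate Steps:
A(D) = D*(2 + (2 + D)²)
A(-2) - 364*1 = -2*(2 + (2 - 2)²) - 364*1 = -2*(2 + 0²) - 364 = -2*(2 + 0) - 364 = -2*2 - 364 = -4 - 364 = -368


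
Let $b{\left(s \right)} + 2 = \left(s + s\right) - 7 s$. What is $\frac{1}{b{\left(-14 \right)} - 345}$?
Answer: $- \frac{1}{277} \approx -0.0036101$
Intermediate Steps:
$b{\left(s \right)} = -2 - 5 s$ ($b{\left(s \right)} = -2 + \left(\left(s + s\right) - 7 s\right) = -2 + \left(2 s - 7 s\right) = -2 - 5 s$)
$\frac{1}{b{\left(-14 \right)} - 345} = \frac{1}{\left(-2 - -70\right) - 345} = \frac{1}{\left(-2 + 70\right) - 345} = \frac{1}{68 - 345} = \frac{1}{-277} = - \frac{1}{277}$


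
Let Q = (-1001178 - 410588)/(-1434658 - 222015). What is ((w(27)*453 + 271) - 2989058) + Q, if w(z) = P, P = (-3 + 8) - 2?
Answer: -4949189895278/1656673 ≈ -2.9874e+6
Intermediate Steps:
P = 3 (P = 5 - 2 = 3)
w(z) = 3
Q = 1411766/1656673 (Q = -1411766/(-1656673) = -1411766*(-1/1656673) = 1411766/1656673 ≈ 0.85217)
((w(27)*453 + 271) - 2989058) + Q = ((3*453 + 271) - 2989058) + 1411766/1656673 = ((1359 + 271) - 2989058) + 1411766/1656673 = (1630 - 2989058) + 1411766/1656673 = -2987428 + 1411766/1656673 = -4949189895278/1656673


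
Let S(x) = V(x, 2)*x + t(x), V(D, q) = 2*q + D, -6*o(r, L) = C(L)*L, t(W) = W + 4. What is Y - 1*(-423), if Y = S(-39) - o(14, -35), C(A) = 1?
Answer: 10483/6 ≈ 1747.2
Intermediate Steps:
t(W) = 4 + W
o(r, L) = -L/6
V(D, q) = D + 2*q
S(x) = 4 + x + x*(4 + x) (S(x) = (x + 2*2)*x + (4 + x) = (x + 4)*x + (4 + x) = (4 + x)*x + (4 + x) = x*(4 + x) + (4 + x) = 4 + x + x*(4 + x))
Y = 7945/6 (Y = (4 - 39 - 39*(4 - 39)) - (-1)*(-35)/6 = (4 - 39 - 39*(-35)) - 1*35/6 = (4 - 39 + 1365) - 35/6 = 1330 - 35/6 = 7945/6 ≈ 1324.2)
Y - 1*(-423) = 7945/6 - 1*(-423) = 7945/6 + 423 = 10483/6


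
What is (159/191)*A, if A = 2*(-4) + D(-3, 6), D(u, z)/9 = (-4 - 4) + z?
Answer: -4134/191 ≈ -21.644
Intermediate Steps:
D(u, z) = -72 + 9*z (D(u, z) = 9*((-4 - 4) + z) = 9*(-8 + z) = -72 + 9*z)
A = -26 (A = 2*(-4) + (-72 + 9*6) = -8 + (-72 + 54) = -8 - 18 = -26)
(159/191)*A = (159/191)*(-26) = -4134/191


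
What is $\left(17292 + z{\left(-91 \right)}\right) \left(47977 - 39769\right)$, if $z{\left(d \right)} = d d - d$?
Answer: $210650112$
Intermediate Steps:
$z{\left(d \right)} = d^{2} - d$
$\left(17292 + z{\left(-91 \right)}\right) \left(47977 - 39769\right) = \left(17292 - 91 \left(-1 - 91\right)\right) \left(47977 - 39769\right) = \left(17292 - -8372\right) 8208 = \left(17292 + 8372\right) 8208 = 25664 \cdot 8208 = 210650112$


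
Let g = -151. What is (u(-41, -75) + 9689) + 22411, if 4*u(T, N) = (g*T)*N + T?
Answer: -167983/2 ≈ -83992.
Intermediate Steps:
u(T, N) = T/4 - 151*N*T/4 (u(T, N) = ((-151*T)*N + T)/4 = (-151*N*T + T)/4 = (T - 151*N*T)/4 = T/4 - 151*N*T/4)
(u(-41, -75) + 9689) + 22411 = ((¼)*(-41)*(1 - 151*(-75)) + 9689) + 22411 = ((¼)*(-41)*(1 + 11325) + 9689) + 22411 = ((¼)*(-41)*11326 + 9689) + 22411 = (-232183/2 + 9689) + 22411 = -212805/2 + 22411 = -167983/2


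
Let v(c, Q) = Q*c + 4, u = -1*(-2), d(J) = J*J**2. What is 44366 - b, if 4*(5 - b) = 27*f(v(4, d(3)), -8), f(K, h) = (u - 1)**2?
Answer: 177471/4 ≈ 44368.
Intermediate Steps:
d(J) = J**3
u = 2
v(c, Q) = 4 + Q*c
f(K, h) = 1 (f(K, h) = (2 - 1)**2 = 1**2 = 1)
b = -7/4 (b = 5 - 27/4 = -7/4 ≈ -1.7500)
44366 - b = 44366 - 1*(-7/4) = 44366 + 7/4 = 177471/4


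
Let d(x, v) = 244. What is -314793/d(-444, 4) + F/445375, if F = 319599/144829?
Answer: -2900737250993817/2248397810500 ≈ -1290.1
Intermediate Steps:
F = 319599/144829 (F = 319599*(1/144829) = 319599/144829 ≈ 2.2067)
-314793/d(-444, 4) + F/445375 = -314793/244 + (319599/144829)/445375 = -314793*1/244 + (319599/144829)*(1/445375) = -314793/244 + 45657/9214745125 = -2900737250993817/2248397810500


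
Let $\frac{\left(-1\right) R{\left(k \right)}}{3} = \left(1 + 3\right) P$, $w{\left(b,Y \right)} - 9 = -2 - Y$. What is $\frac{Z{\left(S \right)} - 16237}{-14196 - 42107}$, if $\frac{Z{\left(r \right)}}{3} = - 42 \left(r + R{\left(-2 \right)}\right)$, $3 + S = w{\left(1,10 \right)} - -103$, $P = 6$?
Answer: $\frac{19387}{56303} \approx 0.34433$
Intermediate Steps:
$w{\left(b,Y \right)} = 7 - Y$ ($w{\left(b,Y \right)} = 9 - \left(2 + Y\right) = 7 - Y$)
$R{\left(k \right)} = -72$ ($R{\left(k \right)} = - 3 \left(1 + 3\right) 6 = - 3 \cdot 4 \cdot 6 = \left(-3\right) 24 = -72$)
$S = 97$ ($S = -3 + \left(\left(7 - 10\right) - -103\right) = -3 + \left(\left(7 - 10\right) + 103\right) = -3 + \left(-3 + 103\right) = -3 + 100 = 97$)
$Z{\left(r \right)} = 9072 - 126 r$ ($Z{\left(r \right)} = 3 \left(- 42 \left(r - 72\right)\right) = 3 \left(- 42 \left(-72 + r\right)\right) = 3 \left(3024 - 42 r\right) = 9072 - 126 r$)
$\frac{Z{\left(S \right)} - 16237}{-14196 - 42107} = \frac{\left(9072 - 12222\right) - 16237}{-14196 - 42107} = \frac{\left(9072 - 12222\right) - 16237}{-56303} = \left(-3150 - 16237\right) \left(- \frac{1}{56303}\right) = \left(-19387\right) \left(- \frac{1}{56303}\right) = \frac{19387}{56303}$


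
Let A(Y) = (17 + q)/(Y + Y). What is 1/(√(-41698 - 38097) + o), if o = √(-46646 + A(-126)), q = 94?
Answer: -42*I/(√82284321 + 42*√79795) ≈ -0.0020062*I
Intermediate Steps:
A(Y) = 111/(2*Y) (A(Y) = (17 + 94)/(Y + Y) = 111/((2*Y)) = 111*(1/(2*Y)) = 111/(2*Y))
o = I*√82284321/42 (o = √(-46646 + (111/2)/(-126)) = √(-46646 + (111/2)*(-1/126)) = √(-46646 - 37/84) = √(-3918301/84) = I*√82284321/42 ≈ 215.98*I)
1/(√(-41698 - 38097) + o) = 1/(√(-41698 - 38097) + I*√82284321/42) = 1/(√(-79795) + I*√82284321/42) = 1/(I*√79795 + I*√82284321/42)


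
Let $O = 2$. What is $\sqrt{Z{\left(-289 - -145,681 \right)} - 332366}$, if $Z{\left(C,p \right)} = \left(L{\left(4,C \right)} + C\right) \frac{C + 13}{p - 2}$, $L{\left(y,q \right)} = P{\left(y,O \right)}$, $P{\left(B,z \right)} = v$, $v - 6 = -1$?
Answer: $\frac{27 i \sqrt{210181055}}{679} \approx 576.49 i$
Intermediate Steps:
$v = 5$ ($v = 6 - 1 = 5$)
$P{\left(B,z \right)} = 5$
$L{\left(y,q \right)} = 5$
$Z{\left(C,p \right)} = \frac{\left(5 + C\right) \left(13 + C\right)}{-2 + p}$ ($Z{\left(C,p \right)} = \left(5 + C\right) \frac{C + 13}{p - 2} = \left(5 + C\right) \frac{13 + C}{-2 + p} = \frac{\left(5 + C\right) \left(13 + C\right)}{-2 + p}$)
$\sqrt{Z{\left(-289 - -145,681 \right)} - 332366} = \sqrt{\frac{65 + \left(-289 - -145\right)^{2} + 18 \left(-289 - -145\right)}{-2 + 681} - 332366} = \sqrt{\frac{65 + \left(-289 + 145\right)^{2} + 18 \left(-289 + 145\right)}{679} - 332366} = \sqrt{\frac{65 + \left(-144\right)^{2} + 18 \left(-144\right)}{679} - 332366} = \sqrt{\frac{65 + 20736 - 2592}{679} - 332366} = \sqrt{\frac{1}{679} \cdot 18209 - 332366} = \sqrt{\frac{18209}{679} - 332366} = \sqrt{- \frac{225658305}{679}} = \frac{27 i \sqrt{210181055}}{679}$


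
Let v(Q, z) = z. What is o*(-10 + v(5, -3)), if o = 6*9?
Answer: -702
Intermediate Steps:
o = 54
o*(-10 + v(5, -3)) = 54*(-10 - 3) = 54*(-13) = -702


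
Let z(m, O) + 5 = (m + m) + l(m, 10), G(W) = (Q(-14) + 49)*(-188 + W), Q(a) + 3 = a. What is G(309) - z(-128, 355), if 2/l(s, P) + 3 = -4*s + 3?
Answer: 1058047/256 ≈ 4133.0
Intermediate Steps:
Q(a) = -3 + a
l(s, P) = -1/(2*s) (l(s, P) = 2/(-3 + (-4*s + 3)) = 2/(-3 + (3 - 4*s)) = 2/((-4*s)) = 2*(-1/(4*s)) = -1/(2*s))
G(W) = -6016 + 32*W (G(W) = ((-3 - 14) + 49)*(-188 + W) = (-17 + 49)*(-188 + W) = 32*(-188 + W) = -6016 + 32*W)
z(m, O) = -5 + 2*m - 1/(2*m) (z(m, O) = -5 + ((m + m) - 1/(2*m)) = -5 + (2*m - 1/(2*m)) = -5 + 2*m - 1/(2*m))
G(309) - z(-128, 355) = (-6016 + 32*309) - (-5 + 2*(-128) - 1/2/(-128)) = (-6016 + 9888) - (-5 - 256 - 1/2*(-1/128)) = 3872 - (-5 - 256 + 1/256) = 3872 - 1*(-66815/256) = 3872 + 66815/256 = 1058047/256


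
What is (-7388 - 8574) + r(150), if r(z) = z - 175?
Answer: -15987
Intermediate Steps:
r(z) = -175 + z
(-7388 - 8574) + r(150) = (-7388 - 8574) + (-175 + 150) = -15962 - 25 = -15987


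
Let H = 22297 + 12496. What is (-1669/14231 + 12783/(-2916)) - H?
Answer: -481337546435/13832532 ≈ -34798.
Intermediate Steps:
H = 34793
(-1669/14231 + 12783/(-2916)) - H = (-1669/14231 + 12783/(-2916)) - 1*34793 = (-1669*1/14231 + 12783*(-1/2916)) - 34793 = (-1669/14231 - 4261/972) - 34793 = -62260559/13832532 - 34793 = -481337546435/13832532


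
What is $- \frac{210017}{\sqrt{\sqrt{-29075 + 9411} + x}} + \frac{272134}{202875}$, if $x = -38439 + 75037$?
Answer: $\frac{272134}{202875} - \frac{210017 \sqrt{2}}{2 \sqrt{18299 + 2 i \sqrt{1229}}} \approx -1096.5 + 2.1031 i$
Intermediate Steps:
$x = 36598$
$- \frac{210017}{\sqrt{\sqrt{-29075 + 9411} + x}} + \frac{272134}{202875} = - \frac{210017}{\sqrt{\sqrt{-29075 + 9411} + 36598}} + \frac{272134}{202875} = - \frac{210017}{\sqrt{\sqrt{-19664} + 36598}} + 272134 \cdot \frac{1}{202875} = - \frac{210017}{\sqrt{4 i \sqrt{1229} + 36598}} + \frac{272134}{202875} = - \frac{210017}{\sqrt{36598 + 4 i \sqrt{1229}}} + \frac{272134}{202875} = \frac{272134}{202875} - \frac{210017}{\sqrt{36598 + 4 i \sqrt{1229}}}$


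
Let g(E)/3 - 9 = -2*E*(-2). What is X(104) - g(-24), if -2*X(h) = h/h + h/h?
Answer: 260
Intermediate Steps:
g(E) = 27 + 12*E (g(E) = 27 + 3*(-2*E*(-2)) = 27 + 3*(4*E) = 27 + 12*E)
X(h) = -1 (X(h) = -(h/h + h/h)/2 = -(1 + 1)/2 = -½*2 = -1)
X(104) - g(-24) = -1 - (27 + 12*(-24)) = -1 - (27 - 288) = -1 - 1*(-261) = -1 + 261 = 260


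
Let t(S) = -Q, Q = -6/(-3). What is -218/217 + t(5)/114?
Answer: -12643/12369 ≈ -1.0222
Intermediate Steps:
Q = 2 (Q = -6*(-⅓) = 2)
t(S) = -2 (t(S) = -1*2 = -2)
-218/217 + t(5)/114 = -218/217 - 2/114 = -218*1/217 - 2*1/114 = -218/217 - 1/57 = -12643/12369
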